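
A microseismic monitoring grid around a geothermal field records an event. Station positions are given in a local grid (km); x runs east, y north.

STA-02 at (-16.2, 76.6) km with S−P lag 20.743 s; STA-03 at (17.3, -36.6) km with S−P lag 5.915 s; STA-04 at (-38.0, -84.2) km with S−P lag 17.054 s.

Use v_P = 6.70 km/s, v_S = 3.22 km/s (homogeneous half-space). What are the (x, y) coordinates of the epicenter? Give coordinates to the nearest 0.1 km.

(53.6, -31.4)

Distance from S−P lag: d = Δt · v_P v_S / (v_P − v_S) = Δt · (6.70·3.22)/(6.70−3.22) ≈ 6.1994·Δt.
So d_STA-02 = 128.59, d_STA-03 = 36.67, d_STA-04 = 105.72 km.
Circle about each station: (x + 16.2)² + (y − 76.6)² = 128.59²; (x − 17.3)² + (y + 36.6)² = 36.67²; (x + 38.0)² + (y + 84.2)² = 105.72².
Subtracting the STA-02 equation from the STA-03 and STA-04 equations removes the quadratic terms:
67.0 x − 226.4 y = 10699.55
-43.6 x − 321.6 y = 7762.31
Solving the 2×2 system: x ≈ 53.6, y ≈ -31.4 km.
Check against STA-02 (with the unrounded x, y): √((x + 16.2)²+(y − 76.6)²) = 128.59 ≈ 128.59 km. ✓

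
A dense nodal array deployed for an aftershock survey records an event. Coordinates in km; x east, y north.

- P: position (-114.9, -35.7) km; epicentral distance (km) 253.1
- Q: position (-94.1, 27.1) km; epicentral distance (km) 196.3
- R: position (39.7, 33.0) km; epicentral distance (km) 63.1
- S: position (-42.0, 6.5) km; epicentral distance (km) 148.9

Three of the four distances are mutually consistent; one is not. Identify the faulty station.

P

Solve using three stations at a time. Using Q, R, S (subtract circle equations pairwise → linear system) gives (x, y) ≈ (101.1, 47.6).
Distances from that point to each station vs reported:
  P: calculated 231.5 vs reported 253.1 → residual 21.6 km
  Q: calculated 196.3 vs reported 196.3 → residual 0.0 km
  R: calculated 63.1 vs reported 63.1 → residual 0.0 km
  S: calculated 148.9 vs reported 148.9 → residual 0.0 km
Q, R, S are mutually consistent (residuals ≈ 0); P is off by 21.6 km.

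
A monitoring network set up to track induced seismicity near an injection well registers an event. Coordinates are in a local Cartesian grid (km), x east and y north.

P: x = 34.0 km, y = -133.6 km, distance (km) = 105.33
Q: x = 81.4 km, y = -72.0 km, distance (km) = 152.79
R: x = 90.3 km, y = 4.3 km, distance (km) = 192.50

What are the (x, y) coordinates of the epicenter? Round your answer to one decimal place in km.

Circle about each station: (x − 34.0)² + (y + 133.6)² = 105.33²; (x − 81.4)² + (y + 72.0)² = 152.79²; (x − 90.3)² + (y − 4.3)² = 192.50².
Subtracting pairs of circle equations eliminates x²+y² and gives linear equations (the radical axes):
94.8 x + 123.2 y = -19445.38
112.6 x + 275.8 y = -36794.22
Solving the 2×2 system: x ≈ -67.6, y ≈ -105.8 km.

-67.6 km east, -105.8 km north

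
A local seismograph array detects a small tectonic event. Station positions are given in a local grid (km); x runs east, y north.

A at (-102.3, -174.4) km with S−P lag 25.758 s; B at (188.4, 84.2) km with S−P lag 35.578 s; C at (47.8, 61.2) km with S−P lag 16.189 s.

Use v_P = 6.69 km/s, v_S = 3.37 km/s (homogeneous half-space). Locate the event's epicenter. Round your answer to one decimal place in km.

-32.3 km east, -14.1 km north

Distance from S−P lag: d = Δt · v_P v_S / (v_P − v_S) = Δt · (6.69·3.37)/(6.69−3.37) ≈ 6.7908·Δt.
So d_A = 174.92, d_B = 241.60, d_C = 109.94 km.
Circle about each station: (x + 102.3)² + (y + 174.4)² = 174.92²; (x − 188.4)² + (y − 84.2)² = 241.60²; (x − 47.8)² + (y − 61.2)² = 109.94².
Subtracting the A equation from the B and C equations removes the quadratic terms:
581.4 x + 517.2 y = -26070.00
300.2 x + 471.2 y = -16340.17
Solving the 2×2 system: x ≈ -32.3, y ≈ -14.1 km.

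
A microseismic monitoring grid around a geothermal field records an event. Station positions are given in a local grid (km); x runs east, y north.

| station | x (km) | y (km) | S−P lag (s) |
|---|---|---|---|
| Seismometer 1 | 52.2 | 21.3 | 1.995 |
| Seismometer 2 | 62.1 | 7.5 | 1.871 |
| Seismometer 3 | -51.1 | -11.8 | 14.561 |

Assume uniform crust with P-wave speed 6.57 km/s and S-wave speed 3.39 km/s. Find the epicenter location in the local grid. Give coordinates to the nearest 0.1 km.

Distance from S−P lag: d = Δt · v_P v_S / (v_P − v_S) = Δt · (6.57·3.39)/(6.57−3.39) ≈ 7.0039·Δt.
So d_Seismometer 1 = 13.97, d_Seismometer 2 = 13.10, d_Seismometer 3 = 101.98 km.
Circle about each station: (x − 52.2)² + (y − 21.3)² = 13.97²; (x − 62.1)² + (y − 7.5)² = 13.10²; (x + 51.1)² + (y + 11.8)² = 101.98².
Subtracting the Seismometer 1 equation from the Seismometer 2 and Seismometer 3 equations removes the quadratic terms:
19.8 x − 27.6 y = 757.68
-206.6 x − 66.2 y = -10632.84
Solving the 2×2 system: x ≈ 49.0, y ≈ 7.7 km.

49.0 km east, 7.7 km north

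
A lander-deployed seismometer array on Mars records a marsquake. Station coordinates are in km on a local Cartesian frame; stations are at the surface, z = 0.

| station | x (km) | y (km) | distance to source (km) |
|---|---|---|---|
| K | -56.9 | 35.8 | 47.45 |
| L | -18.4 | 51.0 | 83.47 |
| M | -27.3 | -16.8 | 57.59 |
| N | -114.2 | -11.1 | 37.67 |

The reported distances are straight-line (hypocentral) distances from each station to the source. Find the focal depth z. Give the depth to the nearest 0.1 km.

depth ≈ 15.2 km

Each station gives a sphere (x−x_i)² + (y−y_i)² + z² = d_i² (stations at z=0).
Subtracting the K sphere from L and M: z² cancels, leaving linear equations in x and y:
77.0 x + 30.4 y = -6295.43
59.2 x − 105.2 y = -4556.83
Solving: x ≈ -80.889, y ≈ -2.203 km (keep extra digits for the depth step; rounded: -80.9, -2.2).
Then from the K sphere: z² = 47.45² − (x + 56.9)² − (y − 35.8)² with x = -80.889, y = -2.203, so z ≈ 15.225 ≈ 15.2 km.
Check against N (with the unrounded solution): distance 37.69 ≈ 37.67 km. ✓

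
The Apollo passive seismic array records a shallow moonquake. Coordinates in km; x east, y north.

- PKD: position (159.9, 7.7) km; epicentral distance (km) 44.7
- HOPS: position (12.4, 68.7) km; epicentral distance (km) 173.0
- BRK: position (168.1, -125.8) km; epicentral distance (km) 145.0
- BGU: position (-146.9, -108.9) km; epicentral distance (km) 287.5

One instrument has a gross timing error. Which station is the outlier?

HOPS

Solve using three stations at a time. Using PKD, BRK, BGU (subtract circle equations pairwise → linear system) gives (x, y) ≈ (115.2, 9.2).
Distances from that point to each station vs reported:
  PKD: calculated 44.7 vs reported 44.7 → residual 0.0 km
  HOPS: calculated 118.8 vs reported 173.0 → residual 54.2 km
  BRK: calculated 145.0 vs reported 145.0 → residual 0.0 km
  BGU: calculated 287.5 vs reported 287.5 → residual 0.0 km
PKD, BRK, BGU are mutually consistent (residuals ≈ 0); HOPS is off by 54.2 km.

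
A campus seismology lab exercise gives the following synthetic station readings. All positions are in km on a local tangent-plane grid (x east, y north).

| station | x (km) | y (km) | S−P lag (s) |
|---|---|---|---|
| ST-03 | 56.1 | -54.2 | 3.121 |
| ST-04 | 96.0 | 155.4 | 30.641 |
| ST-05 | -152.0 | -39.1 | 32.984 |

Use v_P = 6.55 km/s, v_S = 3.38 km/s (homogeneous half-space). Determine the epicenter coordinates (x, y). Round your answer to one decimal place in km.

77.6 km east, -57.8 km north

Distance from S−P lag: d = Δt · v_P v_S / (v_P − v_S) = Δt · (6.55·3.38)/(6.55−3.38) ≈ 6.9839·Δt.
So d_ST-03 = 21.80, d_ST-04 = 213.99, d_ST-05 = 230.36 km.
Circle about each station: (x − 56.1)² + (y + 54.2)² = 21.80²; (x − 96.0)² + (y − 155.4)² = 213.99²; (x + 152.0)² + (y + 39.1)² = 230.36².
Subtracting the ST-03 equation from the ST-04 and ST-05 equations removes the quadratic terms:
79.8 x + 419.2 y = -18036.17
-416.2 x + 30.2 y = -34042.53
Solving the 2×2 system: x ≈ 77.6, y ≈ -57.8 km.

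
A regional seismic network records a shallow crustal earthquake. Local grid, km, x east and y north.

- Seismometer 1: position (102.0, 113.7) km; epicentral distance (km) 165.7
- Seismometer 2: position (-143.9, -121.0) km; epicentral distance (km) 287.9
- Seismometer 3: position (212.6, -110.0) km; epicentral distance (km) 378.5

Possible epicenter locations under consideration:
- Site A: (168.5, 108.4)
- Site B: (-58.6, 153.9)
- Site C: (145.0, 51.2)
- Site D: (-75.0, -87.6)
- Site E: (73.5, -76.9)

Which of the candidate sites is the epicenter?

Site B

For each candidate, compare |candidate − station| to the reported distance:
Site A: residuals Seismometer 1 99.0, Seismometer 2 99.7, Seismometer 3 155.7 → max 155.7 km
Site B: residuals Seismometer 1 0.1, Seismometer 2 0.1, Seismometer 3 0.1 → max 0.1 km
Site C: residuals Seismometer 1 89.8, Seismometer 2 48.4, Seismometer 3 203.7 → max 203.7 km
Site D: residuals Seismometer 1 102.3, Seismometer 2 211.3, Seismometer 3 90.0 → max 211.3 km
Site E: residuals Seismometer 1 27.0, Seismometer 2 66.1, Seismometer 3 235.5 → max 235.5 km
Only Site B has all residuals ≈ 0.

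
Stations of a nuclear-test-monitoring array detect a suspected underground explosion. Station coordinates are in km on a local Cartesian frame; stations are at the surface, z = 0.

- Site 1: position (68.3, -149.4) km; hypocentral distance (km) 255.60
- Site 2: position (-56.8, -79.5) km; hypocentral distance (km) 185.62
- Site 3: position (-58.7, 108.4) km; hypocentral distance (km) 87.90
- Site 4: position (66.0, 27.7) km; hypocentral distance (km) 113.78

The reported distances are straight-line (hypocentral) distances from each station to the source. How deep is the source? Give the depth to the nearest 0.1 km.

z ≈ 66.4 km

Each station gives a sphere (x−x_i)² + (y−y_i)² + z² = d_i² (stations at z=0).
Subtracting the Site 1 sphere from Site 2 and Site 3: z² cancels, leaving linear equations in x and y:
-250.2 x + 139.8 y = 13437.82
-254.0 x + 515.6 y = 45815.95
Solving: x ≈ -5.599, y ≈ 86.101 km (keep extra digits for the depth step; rounded: -5.6, 86.1).
Then from the Site 1 sphere: z² = 255.60² − (x − 68.3)² − (y + 149.4)² with x = -5.599, y = 86.101, so z ≈ 66.405 ≈ 66.4 km.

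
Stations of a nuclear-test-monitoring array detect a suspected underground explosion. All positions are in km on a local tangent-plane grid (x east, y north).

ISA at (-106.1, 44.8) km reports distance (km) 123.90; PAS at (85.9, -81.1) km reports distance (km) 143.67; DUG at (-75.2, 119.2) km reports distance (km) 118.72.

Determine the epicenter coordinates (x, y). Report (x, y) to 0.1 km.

Circle about each station: (x + 106.1)² + (y − 44.8)² = 123.90²; (x − 85.9)² + (y + 81.1)² = 143.67²; (x + 75.2)² + (y − 119.2)² = 118.72².
Subtracting the ISA equation from the PAS and DUG equations removes the quadratic terms:
384.0 x − 251.8 y = -4598.09
61.8 x + 148.8 y = 7856.20
Solving the 2×2 system: x ≈ 17.8, y ≈ 45.4 km.

x ≈ 17.8 km, y ≈ 45.4 km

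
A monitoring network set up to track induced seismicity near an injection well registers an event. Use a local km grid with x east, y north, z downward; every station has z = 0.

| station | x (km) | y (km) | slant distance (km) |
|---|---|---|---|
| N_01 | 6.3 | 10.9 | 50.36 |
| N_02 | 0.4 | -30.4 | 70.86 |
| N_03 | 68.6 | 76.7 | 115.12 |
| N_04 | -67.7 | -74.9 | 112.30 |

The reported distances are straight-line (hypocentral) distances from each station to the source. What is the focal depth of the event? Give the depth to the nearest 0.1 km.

Each station gives a sphere (x−x_i)² + (y−y_i)² + z² = d_i² (stations at z=0).
Subtracting the N_01 sphere from N_02 and N_03: z² cancels, leaving linear equations in x and y:
-11.8 x − 82.6 y = -1719.19
124.6 x + 131.6 y = -286.13
Solving: x ≈ -28.593, y ≈ 24.898 km (keep extra digits for the depth step; rounded: -28.6, 24.9).
Then from the N_01 sphere: z² = 50.36² − (x − 6.3)² − (y − 10.9)² with x = -28.593, y = 24.898, so z ≈ 33.506 ≈ 33.5 km.

33.5 km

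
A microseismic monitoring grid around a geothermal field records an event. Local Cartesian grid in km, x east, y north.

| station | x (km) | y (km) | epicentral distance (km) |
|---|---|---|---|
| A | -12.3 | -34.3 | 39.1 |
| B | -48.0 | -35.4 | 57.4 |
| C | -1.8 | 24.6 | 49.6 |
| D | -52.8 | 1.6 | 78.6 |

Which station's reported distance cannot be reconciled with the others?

Solve using three stations at a time. Using A, C, D (subtract circle equations pairwise → linear system) gives (x, y) ≈ (23.2, -18.2).
Distances from that point to each station vs reported:
  A: calculated 39.0 vs reported 39.1 → residual 0.1 km
  B: calculated 73.3 vs reported 57.4 → residual 15.9 km
  C: calculated 49.6 vs reported 49.6 → residual 0.0 km
  D: calculated 78.6 vs reported 78.6 → residual 0.0 km
A, C, D are mutually consistent (residuals ≈ 0); B is off by 15.9 km.

B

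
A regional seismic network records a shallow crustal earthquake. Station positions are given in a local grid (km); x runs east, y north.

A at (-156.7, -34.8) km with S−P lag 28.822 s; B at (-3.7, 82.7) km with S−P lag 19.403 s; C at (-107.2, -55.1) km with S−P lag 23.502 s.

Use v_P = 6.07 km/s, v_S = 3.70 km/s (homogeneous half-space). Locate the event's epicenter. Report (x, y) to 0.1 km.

Distance from S−P lag: d = Δt · v_P v_S / (v_P − v_S) = Δt · (6.07·3.70)/(6.07−3.70) ≈ 9.4764·Δt.
So d_A = 273.13, d_B = 183.87, d_C = 222.71 km.
Circle about each station: (x + 156.7)² + (y + 34.8)² = 273.13²; (x + 3.7)² + (y − 82.7)² = 183.87²; (x + 107.2)² + (y + 55.1)² = 222.71².
Subtracting the A equation from the B and C equations removes the quadratic terms:
306.0 x + 235.0 y = 21878.87
99.0 x − 40.6 y = 13762.17
Solving the 2×2 system: x ≈ 115.5, y ≈ -57.3 km.
Check against A (with the unrounded x, y): √((x + 156.7)²+(y + 34.8)²) = 273.14 ≈ 273.13 km. ✓

x ≈ 115.5 km, y ≈ -57.3 km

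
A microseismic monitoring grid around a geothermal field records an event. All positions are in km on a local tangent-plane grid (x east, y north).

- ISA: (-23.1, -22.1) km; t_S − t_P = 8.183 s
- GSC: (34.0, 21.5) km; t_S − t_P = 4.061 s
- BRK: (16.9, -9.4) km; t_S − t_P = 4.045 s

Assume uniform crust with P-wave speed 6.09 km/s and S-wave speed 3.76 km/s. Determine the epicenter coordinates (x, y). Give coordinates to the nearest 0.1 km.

(56.6, -11.4)

Distance from S−P lag: d = Δt · v_P v_S / (v_P − v_S) = Δt · (6.09·3.76)/(6.09−3.76) ≈ 9.8276·Δt.
So d_ISA = 80.42, d_GSC = 39.91, d_BRK = 39.75 km.
Circle about each station: (x + 23.1)² + (y + 22.1)² = 80.42²; (x − 34.0)² + (y − 21.5)² = 39.91²; (x − 16.9)² + (y + 9.4)² = 39.75².
Subtracting the ISA equation from the GSC and BRK equations removes the quadratic terms:
114.2 x + 87.2 y = 5470.80
80.0 x + 25.4 y = 4239.26
Solving the 2×2 system: x ≈ 56.6, y ≈ -11.4 km.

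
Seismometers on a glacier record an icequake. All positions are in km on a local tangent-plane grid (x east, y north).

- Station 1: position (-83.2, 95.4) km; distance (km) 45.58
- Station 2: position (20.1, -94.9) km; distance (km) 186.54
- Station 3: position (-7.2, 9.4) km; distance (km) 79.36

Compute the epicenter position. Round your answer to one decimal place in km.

Circle about each station: (x + 83.2)² + (y − 95.4)² = 45.58²; (x − 20.1)² + (y + 94.9)² = 186.54²; (x + 7.2)² + (y − 9.4)² = 79.36².
Subtracting the Station 1 equation from the Station 2 and Station 3 equations removes the quadratic terms:
206.6 x − 380.6 y = -39333.02
152.0 x − 172.0 y = -20103.67
Solving the 2×2 system: x ≈ -39.7, y ≈ 81.8 km.

x ≈ -39.7 km, y ≈ 81.8 km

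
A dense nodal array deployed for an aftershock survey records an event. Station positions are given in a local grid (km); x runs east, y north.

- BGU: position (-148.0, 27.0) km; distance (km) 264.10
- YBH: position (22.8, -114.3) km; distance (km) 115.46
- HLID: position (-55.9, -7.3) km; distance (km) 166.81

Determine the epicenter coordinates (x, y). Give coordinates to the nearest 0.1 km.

Circle about each station: (x + 148.0)² + (y − 27.0)² = 264.10²; (x − 22.8)² + (y + 114.3)² = 115.46²; (x + 55.9)² + (y + 7.3)² = 166.81².
Subtracting the BGU equation from the YBH and HLID equations removes the quadratic terms:
341.6 x − 282.6 y = 47369.13
184.2 x − 68.6 y = 22468.33
Solving the 2×2 system: x ≈ 108.3, y ≈ -36.7 km.

108.3 km east, -36.7 km north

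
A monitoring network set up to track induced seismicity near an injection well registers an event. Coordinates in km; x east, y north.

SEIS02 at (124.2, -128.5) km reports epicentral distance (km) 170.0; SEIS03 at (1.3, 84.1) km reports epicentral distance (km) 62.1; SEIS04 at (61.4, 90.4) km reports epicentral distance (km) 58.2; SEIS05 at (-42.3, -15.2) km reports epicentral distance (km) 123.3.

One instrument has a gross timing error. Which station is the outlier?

Solve using three stations at a time. Using SEIS02, SEIS04, SEIS05 (subtract circle equations pairwise → linear system) gives (x, y) ≈ (71.2, 33.0).
Distances from that point to each station vs reported:
  SEIS02: calculated 170.0 vs reported 170.0 → residual 0.0 km
  SEIS03: calculated 86.6 vs reported 62.1 → residual 24.5 km
  SEIS04: calculated 58.2 vs reported 58.2 → residual 0.0 km
  SEIS05: calculated 123.3 vs reported 123.3 → residual 0.0 km
SEIS02, SEIS04, SEIS05 are mutually consistent (residuals ≈ 0); SEIS03 is off by 24.5 km.

SEIS03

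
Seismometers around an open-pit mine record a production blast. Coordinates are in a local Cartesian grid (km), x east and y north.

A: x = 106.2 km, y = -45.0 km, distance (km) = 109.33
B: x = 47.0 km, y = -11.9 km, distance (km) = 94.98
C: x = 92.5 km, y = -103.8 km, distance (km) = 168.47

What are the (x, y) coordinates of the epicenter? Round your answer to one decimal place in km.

Circle about each station: (x − 106.2)² + (y + 45.0)² = 109.33²; (x − 47.0)² + (y + 11.9)² = 94.98²; (x − 92.5)² + (y + 103.8)² = 168.47².
Subtracting pairs of circle equations eliminates x²+y² and gives linear equations (the radical axes):
-118.4 x + 66.2 y = -8020.98
-27.4 x − 117.6 y = -10401.84
Solving the 2×2 system: x ≈ 103.7, y ≈ 64.3 km.
Check against A (with the unrounded x, y): √((x − 106.2)²+(y + 45.0)²) = 109.32 ≈ 109.33 km. ✓

x ≈ 103.7 km, y ≈ 64.3 km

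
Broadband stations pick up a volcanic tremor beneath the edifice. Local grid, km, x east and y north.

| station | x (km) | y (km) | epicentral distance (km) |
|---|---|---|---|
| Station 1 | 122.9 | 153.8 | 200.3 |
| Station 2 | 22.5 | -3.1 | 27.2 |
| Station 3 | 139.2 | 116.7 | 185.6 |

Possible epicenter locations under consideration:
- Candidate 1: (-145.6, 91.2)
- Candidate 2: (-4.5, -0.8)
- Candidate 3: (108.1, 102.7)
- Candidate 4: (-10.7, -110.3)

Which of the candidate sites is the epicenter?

Candidate 2

For each candidate, compare |candidate − station| to the reported distance:
Candidate 1: residuals Station 1 75.4, Station 2 165.5, Station 3 100.3 → max 165.5 km
Candidate 2: residuals Station 1 0.0, Station 2 0.1, Station 3 0.0 → max 0.1 km
Candidate 3: residuals Station 1 147.1, Station 2 108.9, Station 3 151.5 → max 151.5 km
Candidate 4: residuals Station 1 95.7, Station 2 85.0, Station 3 86.4 → max 95.7 km
Only Candidate 2 has all residuals ≈ 0.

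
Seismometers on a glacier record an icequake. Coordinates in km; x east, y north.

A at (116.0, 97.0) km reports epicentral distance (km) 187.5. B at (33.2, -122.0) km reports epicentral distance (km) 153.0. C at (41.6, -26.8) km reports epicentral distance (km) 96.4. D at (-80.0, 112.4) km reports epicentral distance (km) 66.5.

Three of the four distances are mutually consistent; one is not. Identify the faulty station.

D

Solve using three stations at a time. Using A, B, C (subtract circle equations pairwise → linear system) gives (x, y) ≈ (-48.8, 7.3).
Distances from that point to each station vs reported:
  A: calculated 187.6 vs reported 187.5 → residual 0.1 km
  B: calculated 153.2 vs reported 153.0 → residual 0.2 km
  C: calculated 96.7 vs reported 96.4 → residual 0.3 km
  D: calculated 109.6 vs reported 66.5 → residual 43.1 km
A, B, C are mutually consistent (residuals ≈ 0); D is off by 43.1 km.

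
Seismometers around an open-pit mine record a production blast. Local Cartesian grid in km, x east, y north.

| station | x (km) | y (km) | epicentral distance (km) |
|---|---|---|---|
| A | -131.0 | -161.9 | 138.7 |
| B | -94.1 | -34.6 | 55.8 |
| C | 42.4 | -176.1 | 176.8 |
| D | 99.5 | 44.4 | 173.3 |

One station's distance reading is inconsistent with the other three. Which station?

Solve using three stations at a time. Using A, B, D (subtract circle equations pairwise → linear system) gives (x, y) ≈ (-42.3, -55.3).
Distances from that point to each station vs reported:
  A: calculated 138.7 vs reported 138.7 → residual 0.0 km
  B: calculated 55.8 vs reported 55.8 → residual 0.0 km
  C: calculated 147.5 vs reported 176.8 → residual 29.3 km
  D: calculated 173.3 vs reported 173.3 → residual 0.0 km
A, B, D are mutually consistent (residuals ≈ 0); C is off by 29.3 km.

C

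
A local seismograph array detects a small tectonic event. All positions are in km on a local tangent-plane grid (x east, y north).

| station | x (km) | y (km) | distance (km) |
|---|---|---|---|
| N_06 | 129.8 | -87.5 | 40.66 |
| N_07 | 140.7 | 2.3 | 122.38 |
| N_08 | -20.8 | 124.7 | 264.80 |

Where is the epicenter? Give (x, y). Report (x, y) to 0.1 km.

Circle about each station: (x − 129.8)² + (y + 87.5)² = 40.66²; (x − 140.7)² + (y − 2.3)² = 122.38²; (x + 20.8)² + (y − 124.7)² = 264.80².
Subtracting the N_06 equation from the N_07 and N_08 equations removes the quadratic terms:
21.8 x + 179.6 y = -18026.14
-301.2 x + 424.4 y = -76987.36
Solving the 2×2 system: x ≈ 97.5, y ≈ -112.2 km.

(97.5, -112.2)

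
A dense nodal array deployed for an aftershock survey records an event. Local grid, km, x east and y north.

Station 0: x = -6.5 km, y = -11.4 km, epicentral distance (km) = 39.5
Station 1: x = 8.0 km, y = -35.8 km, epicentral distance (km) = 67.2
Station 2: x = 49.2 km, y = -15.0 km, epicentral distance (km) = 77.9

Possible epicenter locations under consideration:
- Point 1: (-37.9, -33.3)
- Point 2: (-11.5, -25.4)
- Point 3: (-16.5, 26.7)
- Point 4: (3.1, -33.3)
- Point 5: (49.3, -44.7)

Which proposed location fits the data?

Point 3

For each candidate, compare |candidate − station| to the reported distance:
Point 1: residuals Station 0 1.2, Station 1 21.2, Station 2 11.1 → max 21.2 km
Point 2: residuals Station 0 24.6, Station 1 45.1, Station 2 16.3 → max 45.1 km
Point 3: residuals Station 0 0.1, Station 1 0.1, Station 2 0.1 → max 0.1 km
Point 4: residuals Station 0 15.6, Station 1 61.7, Station 2 28.3 → max 61.7 km
Point 5: residuals Station 0 25.5, Station 1 25.0, Station 2 48.2 → max 48.2 km
Only Point 3 has all residuals ≈ 0.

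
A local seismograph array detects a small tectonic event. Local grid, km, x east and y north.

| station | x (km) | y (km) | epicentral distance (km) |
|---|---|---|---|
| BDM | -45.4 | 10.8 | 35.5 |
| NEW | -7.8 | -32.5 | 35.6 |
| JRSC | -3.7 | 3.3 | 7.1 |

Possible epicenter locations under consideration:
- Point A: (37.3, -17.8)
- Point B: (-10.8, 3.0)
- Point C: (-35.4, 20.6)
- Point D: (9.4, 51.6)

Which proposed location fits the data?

Point B

For each candidate, compare |candidate − station| to the reported distance:
Point A: residuals BDM 52.0, NEW 11.8, JRSC 39.0 → max 52.0 km
Point B: residuals BDM 0.0, NEW 0.0, JRSC 0.0 → max 0.0 km
Point C: residuals BDM 21.5, NEW 24.2, JRSC 29.0 → max 29.0 km
Point D: residuals BDM 32.8, NEW 50.2, JRSC 42.9 → max 50.2 km
Only Point B has all residuals ≈ 0.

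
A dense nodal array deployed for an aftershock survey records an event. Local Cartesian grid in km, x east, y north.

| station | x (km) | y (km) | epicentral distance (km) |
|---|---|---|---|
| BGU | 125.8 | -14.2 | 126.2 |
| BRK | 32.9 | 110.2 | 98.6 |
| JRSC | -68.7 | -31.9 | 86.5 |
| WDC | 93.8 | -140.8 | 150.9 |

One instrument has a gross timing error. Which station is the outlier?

WDC

Solve using three stations at a time. Using BGU, BRK, JRSC (subtract circle equations pairwise → linear system) gives (x, y) ≈ (3.3, 16.1).
Distances from that point to each station vs reported:
  BGU: calculated 126.2 vs reported 126.2 → residual 0.0 km
  BRK: calculated 98.6 vs reported 98.6 → residual 0.0 km
  JRSC: calculated 86.5 vs reported 86.5 → residual 0.0 km
  WDC: calculated 181.2 vs reported 150.9 → residual 30.3 km
BGU, BRK, JRSC are mutually consistent (residuals ≈ 0); WDC is off by 30.3 km.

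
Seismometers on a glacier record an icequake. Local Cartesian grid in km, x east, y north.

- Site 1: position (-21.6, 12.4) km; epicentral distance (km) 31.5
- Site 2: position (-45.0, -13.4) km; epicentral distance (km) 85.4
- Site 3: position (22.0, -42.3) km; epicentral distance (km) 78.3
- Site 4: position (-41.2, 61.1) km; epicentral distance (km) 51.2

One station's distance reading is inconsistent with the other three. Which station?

Site 2

Solve using three stations at a time. Using Site 1, Site 3, Site 4 (subtract circle equations pairwise → linear system) gives (x, y) ≈ (2.0, 33.5).
Distances from that point to each station vs reported:
  Site 1: calculated 31.7 vs reported 31.5 → residual 0.2 km
  Site 2: calculated 66.4 vs reported 85.4 → residual 19.0 km
  Site 3: calculated 78.4 vs reported 78.3 → residual 0.1 km
  Site 4: calculated 51.3 vs reported 51.2 → residual 0.1 km
Site 1, Site 3, Site 4 are mutually consistent (residuals ≈ 0); Site 2 is off by 19.0 km.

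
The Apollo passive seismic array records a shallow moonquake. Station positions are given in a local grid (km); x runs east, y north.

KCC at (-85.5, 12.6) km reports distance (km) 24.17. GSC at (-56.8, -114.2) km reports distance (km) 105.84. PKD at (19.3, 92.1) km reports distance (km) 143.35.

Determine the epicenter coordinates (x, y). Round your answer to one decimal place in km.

Circle about each station: (x + 85.5)² + (y − 12.6)² = 24.17²; (x + 56.8)² + (y + 114.2)² = 105.84²; (x − 19.3)² + (y − 92.1)² = 143.35².
Subtracting the KCC equation from the GSC and PKD equations removes the quadratic terms:
57.4 x − 253.6 y = -1819.05
209.6 x + 159.0 y = -18579.14
Solving the 2×2 system: x ≈ -80.3, y ≈ -11.0 km.
Check against KCC (with the unrounded x, y): √((x + 85.5)²+(y − 12.6)²) = 24.17 ≈ 24.17 km. ✓

x ≈ -80.3 km, y ≈ -11.0 km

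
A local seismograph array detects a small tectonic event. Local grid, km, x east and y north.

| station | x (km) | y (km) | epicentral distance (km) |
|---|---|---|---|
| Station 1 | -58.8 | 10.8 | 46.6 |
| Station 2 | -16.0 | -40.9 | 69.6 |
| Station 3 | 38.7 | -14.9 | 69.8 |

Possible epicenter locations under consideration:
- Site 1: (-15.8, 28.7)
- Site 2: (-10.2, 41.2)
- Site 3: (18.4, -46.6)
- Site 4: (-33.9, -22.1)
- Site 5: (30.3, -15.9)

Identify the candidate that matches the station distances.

Site 1

For each candidate, compare |candidate − station| to the reported distance:
Site 1: residuals Station 1 0.0, Station 2 0.0, Station 3 0.0 → max 0.0 km
Site 2: residuals Station 1 10.7, Station 2 12.7, Station 3 4.6 → max 12.7 km
Site 3: residuals Station 1 49.6, Station 2 34.7, Station 3 32.2 → max 49.6 km
Site 4: residuals Station 1 5.3, Station 2 43.6, Station 3 3.2 → max 43.6 km
Site 5: residuals Station 1 46.4, Station 2 17.0, Station 3 61.3 → max 61.3 km
Only Site 1 has all residuals ≈ 0.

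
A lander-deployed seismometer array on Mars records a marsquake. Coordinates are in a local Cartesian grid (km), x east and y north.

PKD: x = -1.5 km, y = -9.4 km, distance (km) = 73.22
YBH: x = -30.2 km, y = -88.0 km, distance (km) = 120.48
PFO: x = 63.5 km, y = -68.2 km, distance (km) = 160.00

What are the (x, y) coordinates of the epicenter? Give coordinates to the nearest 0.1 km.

Circle about each station: (x + 1.5)² + (y + 9.4)² = 73.22²; (x + 30.2)² + (y + 88.0)² = 120.48²; (x − 63.5)² + (y + 68.2)² = 160.00².
Subtracting pairs of circle equations eliminates x²+y² and gives linear equations (the radical axes):
-57.4 x − 157.2 y = -588.83
130.0 x − 117.6 y = -11645.95
Solving the 2×2 system: x ≈ -64.8, y ≈ 27.4 km.
Check against PKD (with the unrounded x, y): √((x + 1.5)²+(y + 9.4)²) = 73.22 ≈ 73.22 km. ✓

(-64.8, 27.4)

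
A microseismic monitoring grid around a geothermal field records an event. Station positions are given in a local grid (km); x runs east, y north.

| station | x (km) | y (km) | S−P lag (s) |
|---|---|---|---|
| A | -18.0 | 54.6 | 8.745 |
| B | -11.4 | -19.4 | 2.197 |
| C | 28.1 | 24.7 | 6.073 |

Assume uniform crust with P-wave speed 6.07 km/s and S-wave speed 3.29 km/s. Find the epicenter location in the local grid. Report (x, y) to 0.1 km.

Distance from S−P lag: d = Δt · v_P v_S / (v_P − v_S) = Δt · (6.07·3.29)/(6.07−3.29) ≈ 7.1836·Δt.
So d_A = 62.82, d_B = 15.78, d_C = 43.63 km.
Circle about each station: (x + 18.0)² + (y − 54.6)² = 62.82²; (x + 11.4)² + (y + 19.4)² = 15.78²; (x − 28.1)² + (y − 24.7)² = 43.63².
Subtracting pairs of circle equations eliminates x²+y² and gives linear equations (the radical axes):
13.2 x − 148.0 y = 898.50
92.2 x − 59.8 y = 137.32
Solving the 2×2 system: x ≈ -2.6, y ≈ -6.3 km.
Check against A (with the unrounded x, y): √((x + 18.0)²+(y − 54.6)²) = 62.82 ≈ 62.82 km. ✓

(-2.6, -6.3)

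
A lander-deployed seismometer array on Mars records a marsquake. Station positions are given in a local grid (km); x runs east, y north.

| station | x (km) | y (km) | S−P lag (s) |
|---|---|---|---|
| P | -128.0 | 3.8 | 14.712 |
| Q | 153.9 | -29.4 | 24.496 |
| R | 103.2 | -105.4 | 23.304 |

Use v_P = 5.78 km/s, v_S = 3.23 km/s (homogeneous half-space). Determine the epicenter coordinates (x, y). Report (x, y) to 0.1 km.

(-20.6, 12.0)

Distance from S−P lag: d = Δt · v_P v_S / (v_P − v_S) = Δt · (5.78·3.23)/(5.78−3.23) ≈ 7.3213·Δt.
So d_P = 107.71, d_Q = 179.34, d_R = 170.62 km.
Circle about each station: (x + 128.0)² + (y − 3.8)² = 107.71²; (x − 153.9)² + (y + 29.4)² = 179.34²; (x − 103.2)² + (y + 105.4)² = 170.62².
Subtracting the P equation from the Q and R equations removes the quadratic terms:
563.8 x − 66.4 y = -12410.26
462.4 x − 218.4 y = -12148.78
Solving the 2×2 system: x ≈ -20.6, y ≈ 12.0 km.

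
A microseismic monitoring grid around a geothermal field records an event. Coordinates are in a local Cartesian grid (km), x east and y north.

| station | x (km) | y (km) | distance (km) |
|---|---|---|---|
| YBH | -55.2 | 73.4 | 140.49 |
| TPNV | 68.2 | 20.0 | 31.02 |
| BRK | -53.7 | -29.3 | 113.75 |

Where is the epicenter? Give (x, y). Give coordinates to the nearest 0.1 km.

(58.3, -9.4)

Circle about each station: (x + 55.2)² + (y − 73.4)² = 140.49²; (x − 68.2)² + (y − 20.0)² = 31.02²; (x + 53.7)² + (y + 29.3)² = 113.75².
Subtracting pairs of circle equations eliminates x²+y² and gives linear equations (the radical axes):
246.8 x − 106.8 y = 15391.84
3.0 x − 205.4 y = 2105.96
Solving the 2×2 system: x ≈ 58.3, y ≈ -9.4 km.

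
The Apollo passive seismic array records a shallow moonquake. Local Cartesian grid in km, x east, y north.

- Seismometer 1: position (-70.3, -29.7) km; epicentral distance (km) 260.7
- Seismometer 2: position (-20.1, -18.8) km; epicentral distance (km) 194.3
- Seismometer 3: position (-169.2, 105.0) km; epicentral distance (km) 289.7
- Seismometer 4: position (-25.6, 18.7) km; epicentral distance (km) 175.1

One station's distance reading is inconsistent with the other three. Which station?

Seismometer 1

Solve using three stations at a time. Using Seismometer 2, Seismometer 3, Seismometer 4 (subtract circle equations pairwise → linear system) gives (x, y) ≈ (120.3, 115.5).
Distances from that point to each station vs reported:
  Seismometer 1: calculated 239.6 vs reported 260.7 → residual 21.1 km
  Seismometer 2: calculated 194.3 vs reported 194.3 → residual 0.0 km
  Seismometer 3: calculated 289.7 vs reported 289.7 → residual 0.0 km
  Seismometer 4: calculated 175.1 vs reported 175.1 → residual 0.0 km
Seismometer 2, Seismometer 3, Seismometer 4 are mutually consistent (residuals ≈ 0); Seismometer 1 is off by 21.1 km.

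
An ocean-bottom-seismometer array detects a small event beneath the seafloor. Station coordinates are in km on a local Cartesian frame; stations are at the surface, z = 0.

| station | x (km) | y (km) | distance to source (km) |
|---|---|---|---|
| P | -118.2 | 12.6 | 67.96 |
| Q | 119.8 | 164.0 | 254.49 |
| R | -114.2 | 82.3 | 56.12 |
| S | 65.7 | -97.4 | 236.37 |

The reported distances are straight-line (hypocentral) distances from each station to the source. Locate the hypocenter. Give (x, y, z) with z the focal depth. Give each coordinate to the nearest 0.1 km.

x ≈ -105.9 km, y ≈ 57.4 km, depth ≈ 49.6 km

Each station gives a sphere (x−x_i)² + (y−y_i)² + z² = d_i² (stations at z=0).
Subtracting the P sphere from Q and R: z² cancels, leaving linear equations in x and y:
476.0 x + 302.8 y = -33028.56
8.0 x + 139.4 y = 7154.04
Solving: x ≈ -105.900, y ≈ 57.398 km (keep extra digits for the depth step; rounded: -105.9, 57.4).
Then from the P sphere: z² = 67.96² − (x + 118.2)² − (y − 12.6)² with x = -105.900, y = 57.398, so z ≈ 49.603 ≈ 49.6 km.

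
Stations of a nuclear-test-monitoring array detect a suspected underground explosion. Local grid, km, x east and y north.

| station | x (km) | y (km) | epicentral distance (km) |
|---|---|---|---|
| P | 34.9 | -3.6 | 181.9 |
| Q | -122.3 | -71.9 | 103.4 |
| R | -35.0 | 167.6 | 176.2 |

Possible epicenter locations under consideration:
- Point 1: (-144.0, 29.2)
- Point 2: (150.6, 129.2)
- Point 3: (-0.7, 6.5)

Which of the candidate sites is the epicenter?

For each candidate, compare |candidate − station| to the reported distance:
Point 1: residuals P 0.0, Q 0.0, R 0.0 → max 0.0 km
Point 2: residuals P 5.8, Q 235.6, R 13.3 → max 235.6 km
Point 3: residuals P 144.9, Q 41.3, R 11.5 → max 144.9 km
Only Point 1 has all residuals ≈ 0.

Point 1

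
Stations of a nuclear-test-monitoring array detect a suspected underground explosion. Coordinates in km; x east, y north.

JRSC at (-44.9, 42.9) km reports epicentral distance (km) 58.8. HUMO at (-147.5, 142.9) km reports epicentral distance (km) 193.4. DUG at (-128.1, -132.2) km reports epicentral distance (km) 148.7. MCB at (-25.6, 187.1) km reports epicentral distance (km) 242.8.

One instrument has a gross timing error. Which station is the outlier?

MCB

Solve using three stations at a time. Using JRSC, HUMO, DUG (subtract circle equations pairwise → linear system) gives (x, y) ≈ (-36.2, -15.3).
Distances from that point to each station vs reported:
  JRSC: calculated 58.8 vs reported 58.8 → residual 0.0 km
  HUMO: calculated 193.4 vs reported 193.4 → residual 0.0 km
  DUG: calculated 148.7 vs reported 148.7 → residual 0.0 km
  MCB: calculated 202.7 vs reported 242.8 → residual 40.1 km
JRSC, HUMO, DUG are mutually consistent (residuals ≈ 0); MCB is off by 40.1 km.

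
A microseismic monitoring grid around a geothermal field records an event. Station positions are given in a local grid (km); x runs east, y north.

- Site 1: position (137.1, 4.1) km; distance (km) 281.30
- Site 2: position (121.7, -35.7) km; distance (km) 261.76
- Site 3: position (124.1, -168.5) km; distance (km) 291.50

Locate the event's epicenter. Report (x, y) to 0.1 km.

(-139.9, -44.9)

Circle about each station: (x − 137.1)² + (y − 4.1)² = 281.30²; (x − 121.7)² + (y + 35.7)² = 261.76²; (x − 124.1)² + (y + 168.5)² = 291.50².
Subtracting pairs of circle equations eliminates x²+y² and gives linear equations (the radical axes):
-30.8 x − 79.6 y = 7883.55
-26.0 x − 345.2 y = 19137.28
Solving the 2×2 system: x ≈ -139.9, y ≈ -44.9 km.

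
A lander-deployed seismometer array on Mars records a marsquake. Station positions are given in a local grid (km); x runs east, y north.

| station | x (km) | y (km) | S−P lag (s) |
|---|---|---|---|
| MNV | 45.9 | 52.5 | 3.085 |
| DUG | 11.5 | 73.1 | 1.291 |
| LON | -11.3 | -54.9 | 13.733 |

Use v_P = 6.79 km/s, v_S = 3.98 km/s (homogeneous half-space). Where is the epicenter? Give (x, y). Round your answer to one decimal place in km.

x ≈ 23.9 km, y ≈ 72.4 km

Distance from S−P lag: d = Δt · v_P v_S / (v_P − v_S) = Δt · (6.79·3.98)/(6.79−3.98) ≈ 9.6172·Δt.
So d_MNV = 29.67, d_DUG = 12.42, d_LON = 132.07 km.
Circle about each station: (x − 45.9)² + (y − 52.5)² = 29.67²; (x − 11.5)² + (y − 73.1)² = 12.42²; (x + 11.3)² + (y + 54.9)² = 132.07².
Subtracting pairs of circle equations eliminates x²+y² and gives linear equations (the radical axes):
-68.8 x + 41.2 y = 1338.85
-114.4 x − 214.8 y = -18283.54
Solving the 2×2 system: x ≈ 23.9, y ≈ 72.4 km.
Check against MNV (with the unrounded x, y): √((x − 45.9)²+(y − 52.5)²) = 29.67 ≈ 29.67 km. ✓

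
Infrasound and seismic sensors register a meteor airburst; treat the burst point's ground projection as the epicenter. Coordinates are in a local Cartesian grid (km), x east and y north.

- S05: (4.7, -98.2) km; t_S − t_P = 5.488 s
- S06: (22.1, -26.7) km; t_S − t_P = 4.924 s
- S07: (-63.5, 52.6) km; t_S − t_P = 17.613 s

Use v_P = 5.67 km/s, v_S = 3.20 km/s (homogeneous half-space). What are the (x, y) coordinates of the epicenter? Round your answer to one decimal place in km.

Distance from S−P lag: d = Δt · v_P v_S / (v_P − v_S) = Δt · (5.67·3.20)/(5.67−3.20) ≈ 7.3457·Δt.
So d_S05 = 40.31, d_S06 = 36.17, d_S07 = 129.38 km.
Circle about each station: (x − 4.7)² + (y + 98.2)² = 40.31²; (x − 22.1)² + (y + 26.7)² = 36.17²; (x + 63.5)² + (y − 52.6)² = 129.38².
Subtracting the S05 equation from the S06 and S07 equations removes the quadratic terms:
34.8 x + 143.0 y = -8147.40
-136.4 x + 301.6 y = -17980.61
Solving the 2×2 system: x ≈ 3.8, y ≈ -57.9 km.

x ≈ 3.8 km, y ≈ -57.9 km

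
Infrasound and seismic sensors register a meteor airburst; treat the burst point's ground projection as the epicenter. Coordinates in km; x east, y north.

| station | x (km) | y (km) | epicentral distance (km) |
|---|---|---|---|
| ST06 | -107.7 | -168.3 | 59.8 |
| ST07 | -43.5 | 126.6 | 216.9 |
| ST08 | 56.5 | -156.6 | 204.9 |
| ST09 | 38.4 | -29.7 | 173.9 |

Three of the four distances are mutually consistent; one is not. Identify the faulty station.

ST06

Solve using three stations at a time. Using ST07, ST08, ST09 (subtract circle equations pairwise → linear system) gives (x, y) ≈ (-130.3, -72.2).
Distances from that point to each station vs reported:
  ST06: calculated 98.7 vs reported 59.8 → residual 38.9 km
  ST07: calculated 216.9 vs reported 216.9 → residual 0.0 km
  ST08: calculated 204.9 vs reported 204.9 → residual 0.0 km
  ST09: calculated 173.9 vs reported 173.9 → residual 0.0 km
ST07, ST08, ST09 are mutually consistent (residuals ≈ 0); ST06 is off by 38.9 km.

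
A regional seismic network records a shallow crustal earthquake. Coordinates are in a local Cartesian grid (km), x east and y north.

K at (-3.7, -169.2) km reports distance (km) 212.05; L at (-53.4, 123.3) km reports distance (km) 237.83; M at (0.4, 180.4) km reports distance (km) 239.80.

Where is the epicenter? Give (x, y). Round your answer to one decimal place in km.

Circle about each station: (x + 3.7)² + (y + 169.2)² = 212.05²; (x + 53.4)² + (y − 123.3)² = 237.83²; (x − 0.4)² + (y − 180.4)² = 239.80².
Subtracting the K equation from the L and M equations removes the quadratic terms:
-99.4 x + 585.0 y = -22185.79
8.2 x + 699.2 y = -8636.85
Solving the 2×2 system: x ≈ 140.8, y ≈ -14.0 km.
Check against K (with the unrounded x, y): √((x + 3.7)²+(y + 169.2)²) = 212.04 ≈ 212.05 km. ✓

140.8 km east, -14.0 km north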